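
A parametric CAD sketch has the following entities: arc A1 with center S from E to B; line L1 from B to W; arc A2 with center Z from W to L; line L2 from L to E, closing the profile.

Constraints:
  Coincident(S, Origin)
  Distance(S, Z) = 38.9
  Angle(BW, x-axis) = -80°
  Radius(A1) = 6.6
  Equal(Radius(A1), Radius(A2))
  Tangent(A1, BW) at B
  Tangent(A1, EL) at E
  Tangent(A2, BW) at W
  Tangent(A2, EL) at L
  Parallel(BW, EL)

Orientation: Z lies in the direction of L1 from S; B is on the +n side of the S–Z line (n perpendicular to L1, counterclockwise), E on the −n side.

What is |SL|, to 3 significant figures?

39.5

The slot axis is L1's direction at -80.0°, so u = (cos -80.0°, sin -80.0°) = (0.174, -0.985) and n = (−sin -80.0°, cos -80.0°) = (0.985, 0.174). S is at the origin and Z lies 38.9 along u from S, so Z = 38.9·u = (6.75, -38.3). Tangency of A1 to both parallel lines with radius 6.6 puts B and E at S ± 6.6·n: B = (6.50, 1.15), E = (-6.50, -1.15). Equal radii place W and L the same way about Z: W = Z + 6.6·n = (13.3, -37.2), L = Z − 6.6·n = (0.255, -39.5). Then |SL| = |L − S| = 39.5.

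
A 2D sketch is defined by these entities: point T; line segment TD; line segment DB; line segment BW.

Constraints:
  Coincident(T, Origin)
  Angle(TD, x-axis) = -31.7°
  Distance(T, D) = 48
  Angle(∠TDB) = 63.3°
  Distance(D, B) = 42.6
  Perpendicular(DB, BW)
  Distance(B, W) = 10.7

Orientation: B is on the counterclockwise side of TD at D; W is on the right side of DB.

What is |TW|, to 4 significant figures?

57.56

T is at the origin; TD runs at -31.7° with length 48.0, so D = 48.0·(cos -31.7°, sin -31.7°) = (40.84, -25.22). ∠TDB = 63.3°, so DB runs at -31.7° + (180° − 63.3°) = 85.00° from the x-axis; with |DB| = 42.6, B = D + 42.6·(cos 85.00°, sin 85.00°) = (44.55, 17.22). DB is perpendicular to BW; with |BW| = 10.7 on the right of DB, W = B + 10.7·(0.9962, -0.08716) = (55.21, 16.28). Then |TW| = |W − T| = 57.56.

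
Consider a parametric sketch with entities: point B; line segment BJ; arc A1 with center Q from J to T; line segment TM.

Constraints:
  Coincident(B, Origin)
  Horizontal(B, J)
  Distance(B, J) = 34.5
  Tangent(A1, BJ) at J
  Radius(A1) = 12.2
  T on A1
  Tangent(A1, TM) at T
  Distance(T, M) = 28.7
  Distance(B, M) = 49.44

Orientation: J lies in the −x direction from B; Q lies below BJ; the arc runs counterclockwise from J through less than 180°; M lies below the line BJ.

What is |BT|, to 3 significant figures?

48.3

B is at the origin; B and J share the same y with |BJ| = 34.5 and J on the −x side, so J = (-34.5, 0.00). A1 meets BJ tangentially, so QJ is at right angles to BJ, so Q = J + (0, -12.2) = (-34.5, -12.2). Since QT ⟂ TM (tangency), |QM| = √(12.2² + 28.7²) = 31.2 regardless of where T sits on A1. So M lies on both circle(B, 49.44) and circle(Q, 31.2); the below-BJ intersection is M = (-25.8, -42.2). T is the foot of the tangent from M: T = (-44.0, -19.9).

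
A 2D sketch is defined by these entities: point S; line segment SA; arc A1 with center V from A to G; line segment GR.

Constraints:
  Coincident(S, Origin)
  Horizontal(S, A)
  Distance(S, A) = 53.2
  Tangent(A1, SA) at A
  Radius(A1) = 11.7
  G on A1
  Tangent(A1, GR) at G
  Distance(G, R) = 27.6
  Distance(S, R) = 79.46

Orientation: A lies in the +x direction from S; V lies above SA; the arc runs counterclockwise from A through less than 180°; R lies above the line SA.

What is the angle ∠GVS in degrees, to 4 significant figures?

154.4°

S is at the origin; S and A share the same y with |SA| = 53.2 and A on the +x side, so A = (53.20, 0.000). The tangent condition forces VA to be normal to SA, so V = A + (0, 11.7) = (53.20, 11.70). Since VG ⟂ GR (tangency), |VR| = √(11.7² + 27.6²) = 29.98 regardless of where G sits on A1. So R lies on both circle(S, 79.46) and circle(V, 29.98); the above-SA intersection is R = (70.89, 35.90). G is the foot of the tangent from R: G = (64.59, 9.032).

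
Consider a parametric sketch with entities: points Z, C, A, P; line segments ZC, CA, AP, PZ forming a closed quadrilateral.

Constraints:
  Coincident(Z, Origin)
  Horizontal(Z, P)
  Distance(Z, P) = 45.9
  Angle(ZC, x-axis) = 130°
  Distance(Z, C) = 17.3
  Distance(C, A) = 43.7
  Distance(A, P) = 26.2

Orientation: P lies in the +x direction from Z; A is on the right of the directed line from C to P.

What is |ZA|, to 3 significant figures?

27.0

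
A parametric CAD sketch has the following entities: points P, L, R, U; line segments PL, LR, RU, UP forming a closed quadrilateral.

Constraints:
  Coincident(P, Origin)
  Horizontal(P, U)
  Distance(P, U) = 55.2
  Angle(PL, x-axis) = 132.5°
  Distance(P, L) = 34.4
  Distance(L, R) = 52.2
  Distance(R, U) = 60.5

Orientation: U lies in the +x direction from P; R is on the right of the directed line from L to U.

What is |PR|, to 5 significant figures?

21.978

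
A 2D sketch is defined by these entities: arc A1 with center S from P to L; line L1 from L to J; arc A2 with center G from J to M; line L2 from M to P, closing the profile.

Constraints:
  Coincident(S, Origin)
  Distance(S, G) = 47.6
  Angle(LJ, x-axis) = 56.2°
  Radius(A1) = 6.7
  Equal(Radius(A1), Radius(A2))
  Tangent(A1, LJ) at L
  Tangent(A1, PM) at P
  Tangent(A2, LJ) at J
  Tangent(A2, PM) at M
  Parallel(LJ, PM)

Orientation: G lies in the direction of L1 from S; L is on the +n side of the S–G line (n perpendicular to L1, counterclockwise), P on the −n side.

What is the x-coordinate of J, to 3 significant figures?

20.9

The slot axis is L1's direction at 56.2°, so u = (cos 56.2°, sin 56.2°) = (0.556, 0.831) and n = (−sin 56.2°, cos 56.2°) = (-0.831, 0.556). S is at the origin and G lies 47.6 along u from S, so G = 47.6·u = (26.5, 39.6). Tangency of A1 to both parallel lines with radius 6.7 puts L and P at S ± 6.7·n: L = (-5.57, 3.73), P = (5.57, -3.73). Equal radii place J and M the same way about G: J = G + 6.7·n = (20.9, 43.3), M = G − 6.7·n = (32.0, 35.8). So J.x = 20.9.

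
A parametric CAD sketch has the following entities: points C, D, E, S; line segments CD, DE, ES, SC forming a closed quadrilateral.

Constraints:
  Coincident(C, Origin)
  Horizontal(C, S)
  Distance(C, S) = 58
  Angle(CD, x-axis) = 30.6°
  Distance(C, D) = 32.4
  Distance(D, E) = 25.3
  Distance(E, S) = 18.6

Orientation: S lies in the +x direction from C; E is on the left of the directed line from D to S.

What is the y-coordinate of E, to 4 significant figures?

17.96

Checks: |DE| = 25.30 ✓; |ES| = 18.60 ✓.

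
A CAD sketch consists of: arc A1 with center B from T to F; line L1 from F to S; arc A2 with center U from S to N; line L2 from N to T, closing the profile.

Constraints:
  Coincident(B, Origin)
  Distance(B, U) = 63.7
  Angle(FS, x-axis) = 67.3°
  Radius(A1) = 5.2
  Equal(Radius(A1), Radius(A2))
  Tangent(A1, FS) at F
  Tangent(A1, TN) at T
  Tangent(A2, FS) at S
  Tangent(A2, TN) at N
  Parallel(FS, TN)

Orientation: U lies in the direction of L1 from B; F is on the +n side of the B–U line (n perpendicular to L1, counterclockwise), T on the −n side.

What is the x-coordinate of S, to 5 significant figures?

19.785

The slot axis is L1's direction at 67.3°, so u = (cos 67.3°, sin 67.3°) = (0.38591, 0.92254) and n = (−sin 67.3°, cos 67.3°) = (-0.92254, 0.38591). B is at the origin and U lies 63.7 along u from B, so U = 63.7·u = (24.582, 58.766). Tangency of A1 to both parallel lines with radius 5.2 puts F and T at B ± 5.2·n: F = (-4.7972, 2.0067), T = (4.7972, -2.0067). Equal radii place S and N the same way about U: S = U + 5.2·n = (19.785, 60.772), N = U − 5.2·n = (29.379, 56.759). So S.x = 19.785.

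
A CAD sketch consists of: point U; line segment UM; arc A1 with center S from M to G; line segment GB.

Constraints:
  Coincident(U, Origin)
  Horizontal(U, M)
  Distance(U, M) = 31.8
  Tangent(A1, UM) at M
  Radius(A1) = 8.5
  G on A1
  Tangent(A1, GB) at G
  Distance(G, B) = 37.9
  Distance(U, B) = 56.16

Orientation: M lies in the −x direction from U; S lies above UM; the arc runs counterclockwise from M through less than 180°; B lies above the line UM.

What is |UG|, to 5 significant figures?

25.495

U is at the origin; U and M share the same y with |UM| = 31.8 and M on the −x side, so M = (-31.800, 0.0000). A1 meets UM tangentially, so SM is at right angles to UM, so S = M + (0, 8.5) = (-31.800, 8.5000). Since SG ⟂ GB (tangency), |SB| = √(8.5² + 37.9²) = 38.841 regardless of where G sits on A1. So B lies on both circle(U, 56.16) and circle(S, 38.841); the above-UM intersection is B = (-30.259, 47.311). G is the foot of the tangent from B: G = (-23.439, 10.030).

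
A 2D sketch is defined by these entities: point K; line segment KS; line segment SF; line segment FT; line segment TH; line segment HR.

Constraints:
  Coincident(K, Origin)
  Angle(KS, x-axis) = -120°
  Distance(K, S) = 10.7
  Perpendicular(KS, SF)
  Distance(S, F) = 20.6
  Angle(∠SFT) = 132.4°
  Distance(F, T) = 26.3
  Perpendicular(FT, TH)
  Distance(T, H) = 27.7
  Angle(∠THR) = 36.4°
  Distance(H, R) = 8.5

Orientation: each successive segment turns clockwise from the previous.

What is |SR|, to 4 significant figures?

35.60

The perpendicularity gives TH at right angles to FT, so TH runs at 12.40°; with |TH| = 27.7, H = (-1.784, 32.67). ∠THR = 36.4° gives HR at -131.2° from the x-axis; with |HR| = 8.5, R = (-7.383, 26.27). Then |SR| = |R − S| = 35.60.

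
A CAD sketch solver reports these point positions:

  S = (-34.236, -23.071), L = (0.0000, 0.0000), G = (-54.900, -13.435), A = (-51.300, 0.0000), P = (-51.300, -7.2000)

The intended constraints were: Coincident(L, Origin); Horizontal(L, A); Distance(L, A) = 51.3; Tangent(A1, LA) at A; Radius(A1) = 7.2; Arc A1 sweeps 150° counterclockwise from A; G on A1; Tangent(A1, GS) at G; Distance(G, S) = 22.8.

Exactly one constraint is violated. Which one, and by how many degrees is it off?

Tangent(A1, GS) at G — off by 5.00°.

L = (0.00, 0.00) ✓; L.y = 0.00, A.y = 0.00 ✓; |LA| = 51.30 ✓; ∠(PA, AL) = 90.00° ✓; |PA| = 7.200 ✓; bearing(P→G) − bearing(P→A) = 150.0° ✓; |PG| = 7.200 ✓; ∠(PG, GS) = 85.00° ✗; |GS| = 22.80 ✓.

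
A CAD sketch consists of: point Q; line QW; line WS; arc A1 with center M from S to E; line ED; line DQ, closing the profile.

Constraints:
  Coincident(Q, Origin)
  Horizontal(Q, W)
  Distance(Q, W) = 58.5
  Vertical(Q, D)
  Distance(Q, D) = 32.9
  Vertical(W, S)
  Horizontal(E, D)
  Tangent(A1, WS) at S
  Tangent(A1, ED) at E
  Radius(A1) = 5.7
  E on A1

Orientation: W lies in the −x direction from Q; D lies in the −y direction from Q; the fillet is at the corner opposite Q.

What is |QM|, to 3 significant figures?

59.4

Q is at the origin; QW is horizontal with |QW| = 58.5 and W on the −x side, so W = (-58.5, 0.00). Q and D share the same x with |QD| = 32.9 and D on the −y side, so D = (0.00, -32.9). The virtual corner opposite Q is at (-58.5, -32.9). Tangency of A1 to WS means the radius MS is perpendicular to WS and tangency of A1 to ED means the radius ME is perpendicular to ED, with radius 5.7, so the center M sits 5.7 in from both sides at M = (-52.8, -27.2). Then |QM| = |M − Q| = 59.4.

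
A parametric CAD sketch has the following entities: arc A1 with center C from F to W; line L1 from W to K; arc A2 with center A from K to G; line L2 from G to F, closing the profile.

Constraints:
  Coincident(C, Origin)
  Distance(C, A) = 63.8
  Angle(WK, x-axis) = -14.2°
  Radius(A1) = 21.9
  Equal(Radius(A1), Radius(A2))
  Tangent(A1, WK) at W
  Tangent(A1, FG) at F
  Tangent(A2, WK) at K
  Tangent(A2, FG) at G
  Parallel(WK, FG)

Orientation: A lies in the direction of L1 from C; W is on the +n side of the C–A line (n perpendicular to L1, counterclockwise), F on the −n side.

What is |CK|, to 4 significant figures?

67.45

The slot axis is L1's direction at -14.2°, so u = (cos -14.2°, sin -14.2°) = (0.9694, -0.2453) and n = (−sin -14.2°, cos -14.2°) = (0.2453, 0.9694). C is at the origin and A lies 63.8 along u from C, so A = 63.8·u = (61.85, -15.65). Tangency of A1 to both parallel lines with radius 21.9 puts W and F at C ± 21.9·n: W = (5.372, 21.23), F = (-5.372, -21.23). Equal radii place K and G the same way about A: K = A + 21.9·n = (67.22, 5.580), G = A − 21.9·n = (56.48, -36.88). Then |CK| = |K − C| = 67.45.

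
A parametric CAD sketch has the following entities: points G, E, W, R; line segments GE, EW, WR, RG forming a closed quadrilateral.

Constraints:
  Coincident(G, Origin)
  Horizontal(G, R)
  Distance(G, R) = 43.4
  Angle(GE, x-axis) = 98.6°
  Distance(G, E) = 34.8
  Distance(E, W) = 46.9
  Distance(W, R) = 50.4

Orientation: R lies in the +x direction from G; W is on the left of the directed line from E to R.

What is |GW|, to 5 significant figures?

63.545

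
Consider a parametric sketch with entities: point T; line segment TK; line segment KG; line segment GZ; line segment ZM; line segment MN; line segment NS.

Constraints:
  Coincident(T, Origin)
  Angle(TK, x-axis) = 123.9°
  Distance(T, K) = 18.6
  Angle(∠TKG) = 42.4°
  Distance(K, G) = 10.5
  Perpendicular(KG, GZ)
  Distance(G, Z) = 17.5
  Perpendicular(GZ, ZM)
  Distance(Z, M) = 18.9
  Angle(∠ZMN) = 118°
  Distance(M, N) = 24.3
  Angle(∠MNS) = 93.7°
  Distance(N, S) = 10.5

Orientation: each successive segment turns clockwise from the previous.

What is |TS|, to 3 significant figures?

33.0

T is at the origin; TK runs at 123.9° with length 18.6, so K = (-10.4, 15.4). ∠TKG = 42.4° gives KG at -13.7° from the x-axis; with |KG| = 10.5, G = (-0.173, 13.0). KG ⟂ GZ, so GZ runs at -104°; with |GZ| = 17.5, Z = (-4.32, -4.05). GZ ⟂ ZM, so ZM runs at 166°; with |ZM| = 18.9, M = (-22.7, 0.426). ∠ZMN = 118.0° gives MN at 104° from the x-axis; with |MN| = 24.3, N = (-28.7, 24.0). ∠MNS = 93.7° gives NS at 18.0° from the x-axis; with |NS| = 10.5, S = (-18.7, 27.2). Then |TS| = |S − T| = 33.0.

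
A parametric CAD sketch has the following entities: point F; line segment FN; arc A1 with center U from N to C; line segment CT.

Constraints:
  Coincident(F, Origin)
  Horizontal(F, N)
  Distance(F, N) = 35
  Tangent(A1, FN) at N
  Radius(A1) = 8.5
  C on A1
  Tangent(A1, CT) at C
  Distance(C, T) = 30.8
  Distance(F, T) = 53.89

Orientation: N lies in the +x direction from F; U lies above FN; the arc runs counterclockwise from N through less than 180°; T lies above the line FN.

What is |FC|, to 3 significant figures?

44.5

Checks: F = (0.00, 0.00) ✓; ∠(UN, NF) = 90.00° ✓; |UC| = 8.500 ✓; ∠(UC, CT) = 90.00° ✓; |CT| = 30.80 ✓; |FT| = 53.89 ✓.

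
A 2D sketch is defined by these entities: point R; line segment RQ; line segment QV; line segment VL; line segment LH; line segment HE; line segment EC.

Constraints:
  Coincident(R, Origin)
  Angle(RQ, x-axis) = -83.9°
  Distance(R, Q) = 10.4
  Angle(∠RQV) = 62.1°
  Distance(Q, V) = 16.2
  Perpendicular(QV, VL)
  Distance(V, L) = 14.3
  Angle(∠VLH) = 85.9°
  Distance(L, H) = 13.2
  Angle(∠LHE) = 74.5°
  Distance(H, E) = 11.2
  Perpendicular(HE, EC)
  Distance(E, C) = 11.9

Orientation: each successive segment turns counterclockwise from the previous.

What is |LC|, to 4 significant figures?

7.716

R is at the origin; RQ runs at -83.9° with length 10.4, so Q = (1.105, -10.34). ∠RQV = 62.1° gives QV at 34.00° from the x-axis; with |QV| = 16.2, V = (14.54, -1.282). The perpendicularity gives VL at right angles to QV, so VL runs at 124.0°; with |VL| = 14.3, L = (6.539, 10.57). ∠VLH = 85.9° gives LH at -141.9° from the x-axis; with |LH| = 13.2, H = (-3.848, 2.428). ∠LHE = 74.5° gives HE at -36.40° from the x-axis; with |HE| = 11.2, E = (5.166, -4.218). The perpendicularity gives EC at right angles to HE, so EC runs at 53.60°; with |EC| = 11.9, C = (12.23, 5.360). Then |LC| = |C − L| = 7.716.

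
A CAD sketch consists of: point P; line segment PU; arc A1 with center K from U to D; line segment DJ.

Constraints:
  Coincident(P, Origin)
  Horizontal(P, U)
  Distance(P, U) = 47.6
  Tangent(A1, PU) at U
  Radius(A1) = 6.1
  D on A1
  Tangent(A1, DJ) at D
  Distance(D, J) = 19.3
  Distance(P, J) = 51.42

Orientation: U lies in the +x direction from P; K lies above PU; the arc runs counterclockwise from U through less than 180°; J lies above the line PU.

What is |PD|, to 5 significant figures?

53.776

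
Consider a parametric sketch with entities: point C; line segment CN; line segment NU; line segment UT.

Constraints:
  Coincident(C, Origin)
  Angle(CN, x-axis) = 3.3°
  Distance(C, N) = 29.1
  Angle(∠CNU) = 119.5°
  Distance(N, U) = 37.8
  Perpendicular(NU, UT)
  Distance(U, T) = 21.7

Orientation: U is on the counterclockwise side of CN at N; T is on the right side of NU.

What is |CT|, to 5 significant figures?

70.207

∠CNU = 119.5°, so NU runs at 3.3° + (180° − 119.5°) = 63.800° from the x-axis; with |NU| = 37.8, U = N + 37.8·(cos 63.800°, sin 63.800°) = (45.741, 35.591). NU is perpendicular to UT; with |UT| = 21.7 on the right of NU, T = U + 21.7·(0.89726, -0.44151) = (65.211, 26.011). Then |CT| = |T − C| = 70.207.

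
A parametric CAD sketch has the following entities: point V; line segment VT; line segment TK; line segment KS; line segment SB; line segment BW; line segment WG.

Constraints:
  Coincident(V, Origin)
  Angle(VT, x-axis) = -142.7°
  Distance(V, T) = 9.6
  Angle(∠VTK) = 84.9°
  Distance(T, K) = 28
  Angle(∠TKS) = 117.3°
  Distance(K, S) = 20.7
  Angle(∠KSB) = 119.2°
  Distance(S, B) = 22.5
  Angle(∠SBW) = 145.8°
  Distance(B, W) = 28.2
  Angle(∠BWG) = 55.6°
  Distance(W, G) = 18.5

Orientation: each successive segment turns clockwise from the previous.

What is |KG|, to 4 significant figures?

38.96

∠SBW = 145.8° gives BW at -35.50° from the x-axis; with |BW| = 28.2, W = (33.40, 18.83). ∠BWG = 55.6° gives WG at -159.9° from the x-axis; with |WG| = 18.5, G = (16.03, 12.47). Then |KG| = |G − K| = 38.96.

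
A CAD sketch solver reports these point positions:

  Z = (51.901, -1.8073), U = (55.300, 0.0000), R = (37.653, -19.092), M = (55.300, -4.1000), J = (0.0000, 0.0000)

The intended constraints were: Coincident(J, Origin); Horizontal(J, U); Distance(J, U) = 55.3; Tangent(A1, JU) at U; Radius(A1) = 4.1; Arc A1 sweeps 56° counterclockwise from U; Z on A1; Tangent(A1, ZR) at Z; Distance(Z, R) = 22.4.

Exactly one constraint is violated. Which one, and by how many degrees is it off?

Tangent(A1, ZR) at Z — off by 5.50°.

J = (0.00, 0.00) ✓; J.y = 0.00, U.y = 0.00 ✓; |JU| = 55.30 ✓; ∠(MU, UJ) = 90.00° ✓; |MU| = 4.100 ✓; bearing(M→Z) − bearing(M→U) = 56.00° ✓; |MZ| = 4.100 ✓; ∠(MZ, ZR) = 95.50° ✗; |ZR| = 22.40 ✓.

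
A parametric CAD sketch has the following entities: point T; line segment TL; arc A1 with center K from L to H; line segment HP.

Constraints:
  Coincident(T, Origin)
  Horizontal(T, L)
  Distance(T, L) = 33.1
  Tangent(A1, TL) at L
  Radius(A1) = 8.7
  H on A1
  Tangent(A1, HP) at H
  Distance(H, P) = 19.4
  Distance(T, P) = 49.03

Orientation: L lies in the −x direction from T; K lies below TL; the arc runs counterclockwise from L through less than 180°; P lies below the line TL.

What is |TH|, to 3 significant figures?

42.9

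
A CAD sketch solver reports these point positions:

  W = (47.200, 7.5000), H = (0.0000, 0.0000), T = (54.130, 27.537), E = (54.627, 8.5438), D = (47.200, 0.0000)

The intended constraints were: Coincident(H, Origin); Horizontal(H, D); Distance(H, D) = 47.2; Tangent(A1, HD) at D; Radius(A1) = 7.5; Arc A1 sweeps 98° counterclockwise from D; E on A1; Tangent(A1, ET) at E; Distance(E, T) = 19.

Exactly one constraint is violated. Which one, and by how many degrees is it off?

Tangent(A1, ET) at E — off by 6.50°.

H = (0.00, 0.00) ✓; H.y = 0.00, D.y = 0.00 ✓; |HD| = 47.20 ✓; ∠(WD, DH) = 90.00° ✓; |WD| = 7.500 ✓; bearing(W→E) − bearing(W→D) = 98.00° ✓; |WE| = 7.500 ✓; ∠(WE, ET) = 96.50° ✗; |ET| = 19.00 ✓.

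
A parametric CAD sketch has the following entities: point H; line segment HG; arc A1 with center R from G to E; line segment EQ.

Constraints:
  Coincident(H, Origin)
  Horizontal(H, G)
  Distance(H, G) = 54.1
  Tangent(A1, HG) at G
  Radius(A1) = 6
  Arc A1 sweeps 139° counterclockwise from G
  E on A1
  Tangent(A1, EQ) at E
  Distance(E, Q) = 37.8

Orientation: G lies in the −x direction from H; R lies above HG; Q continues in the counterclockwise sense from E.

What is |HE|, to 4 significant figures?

51.26

Tangency of A1 to HG means the radius RG is perpendicular to HG, so R = G + (0, 6) = (-54.10, 6.000). On A1, G sits at bearing -90° from R; a 139° counterclockwise sweep puts E at bearing 49°, so E = R + 6.0·(cos 49°, sin 49°) = (-50.16, 10.53). Then |HE| = |E − H| = 51.26.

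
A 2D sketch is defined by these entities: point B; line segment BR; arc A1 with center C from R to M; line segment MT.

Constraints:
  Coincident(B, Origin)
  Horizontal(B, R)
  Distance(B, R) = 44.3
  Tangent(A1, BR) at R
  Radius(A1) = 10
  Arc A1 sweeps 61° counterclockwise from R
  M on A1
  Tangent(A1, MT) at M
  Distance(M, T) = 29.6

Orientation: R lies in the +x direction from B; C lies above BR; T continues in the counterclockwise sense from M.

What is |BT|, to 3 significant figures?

74.2

B is at the origin; BR is horizontal with |BR| = 44.3 and R on the +x side, so R = (44.3, 0.00). The tangent condition forces CR to be normal to BR, so C = R + (0, 10) = (44.3, 10.0). On A1, R sits at bearing -90° from C; a 61° counterclockwise sweep puts M at bearing -29°, so M = C + 10.0·(cos -29°, sin -29°) = (53.0, 5.15). Since A1 is tangent to MT there, CM ⟂ MT, so MT runs along (−sin -29°, cos -29°); with |MT| = 29.6, T = (67.4, 31.0). Then |BT| = |T − B| = 74.2.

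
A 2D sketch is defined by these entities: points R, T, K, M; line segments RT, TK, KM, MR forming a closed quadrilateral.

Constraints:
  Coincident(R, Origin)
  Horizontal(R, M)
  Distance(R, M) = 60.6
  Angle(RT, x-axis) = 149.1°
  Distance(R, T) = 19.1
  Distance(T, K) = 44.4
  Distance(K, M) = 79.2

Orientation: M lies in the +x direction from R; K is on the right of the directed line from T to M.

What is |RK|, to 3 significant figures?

35.9

Checks: |TK| = 44.40 ✓; |KM| = 79.20 ✓.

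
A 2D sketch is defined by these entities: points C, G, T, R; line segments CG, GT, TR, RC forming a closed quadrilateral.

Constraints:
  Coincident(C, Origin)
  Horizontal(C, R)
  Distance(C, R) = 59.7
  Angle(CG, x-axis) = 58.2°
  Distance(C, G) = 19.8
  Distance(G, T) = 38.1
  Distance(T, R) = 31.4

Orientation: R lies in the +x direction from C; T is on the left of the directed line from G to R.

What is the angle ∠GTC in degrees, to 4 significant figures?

13.52°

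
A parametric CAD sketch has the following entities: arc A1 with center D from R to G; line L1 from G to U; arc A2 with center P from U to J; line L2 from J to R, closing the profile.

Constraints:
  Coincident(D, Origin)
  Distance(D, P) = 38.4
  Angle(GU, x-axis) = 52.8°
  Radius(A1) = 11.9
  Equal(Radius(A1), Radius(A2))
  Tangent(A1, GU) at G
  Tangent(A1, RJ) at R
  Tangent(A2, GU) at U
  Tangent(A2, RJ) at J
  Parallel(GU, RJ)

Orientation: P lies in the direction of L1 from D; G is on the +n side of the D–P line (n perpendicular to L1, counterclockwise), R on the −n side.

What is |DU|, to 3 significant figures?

40.2

The slot axis is L1's direction at 52.8°, so u = (cos 52.8°, sin 52.8°) = (0.605, 0.797) and n = (−sin 52.8°, cos 52.8°) = (-0.797, 0.605). D is at the origin and P lies 38.4 along u from D, so P = 38.4·u = (23.2, 30.6). Tangency of A1 to both parallel lines with radius 11.9 puts G and R at D ± 11.9·n: G = (-9.48, 7.19), R = (9.48, -7.19). Equal radii place U and J the same way about P: U = P + 11.9·n = (13.7, 37.8), J = P − 11.9·n = (32.7, 23.4). Then |DU| = |U − D| = 40.2.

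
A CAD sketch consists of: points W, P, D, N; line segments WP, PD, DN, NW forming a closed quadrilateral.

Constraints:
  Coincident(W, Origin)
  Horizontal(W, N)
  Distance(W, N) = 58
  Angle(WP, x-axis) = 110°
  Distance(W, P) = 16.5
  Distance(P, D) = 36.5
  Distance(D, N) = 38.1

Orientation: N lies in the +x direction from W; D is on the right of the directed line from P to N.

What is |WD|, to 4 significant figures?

23.06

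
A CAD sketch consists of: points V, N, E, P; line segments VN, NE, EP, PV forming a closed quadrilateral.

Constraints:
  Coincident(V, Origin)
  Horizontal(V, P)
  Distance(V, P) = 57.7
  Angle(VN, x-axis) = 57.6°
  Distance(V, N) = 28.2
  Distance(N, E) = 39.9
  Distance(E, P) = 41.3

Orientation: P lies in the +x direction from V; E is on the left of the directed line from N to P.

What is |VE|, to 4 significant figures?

65.47

V is at the origin; VP is horizontal with |VP| = 57.7 and P in +x, so P = (57.7, 0). VN runs at 57.6° with |VN| = 28.2, so N = (15.11, 23.81). E is determined by |NE| = 39.9 and |EP| = 41.3 together: it lies at the intersection of circle(N, 39.9) and circle(P, 41.3). With |NP| = 48.79, the foot of the radical line on NP is 23.23 from N and the perpendicular offset is √(39.9² − 23.23²) = 32.44. Taking the left-of-NP solution: E = (51.22, 40.79).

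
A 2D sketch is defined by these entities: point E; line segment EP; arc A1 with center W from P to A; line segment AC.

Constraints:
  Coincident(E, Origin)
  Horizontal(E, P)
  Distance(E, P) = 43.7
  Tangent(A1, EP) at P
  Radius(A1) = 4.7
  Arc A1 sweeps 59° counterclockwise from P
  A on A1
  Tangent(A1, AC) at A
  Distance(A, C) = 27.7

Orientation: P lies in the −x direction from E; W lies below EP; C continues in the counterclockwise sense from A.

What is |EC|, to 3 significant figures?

67.2

E is at the origin; EP is horizontal with |EP| = 43.7 and P on the −x side, so P = (-43.7, 0.00). Since A1 is tangent to EP there, WP ⟂ EP, so W = P + (0, -4.7) = (-43.7, -4.70). On A1, P sits at bearing 90° from W; a 59° counterclockwise sweep puts A at bearing 149°, so A = W + 4.7·(cos 149°, sin 149°) = (-47.7, -2.28). The tangent condition forces WA to be normal to AC, so AC runs along (−sin 149°, cos 149°); with |AC| = 27.7, C = (-62.0, -26.0). Then |EC| = |C − E| = 67.2.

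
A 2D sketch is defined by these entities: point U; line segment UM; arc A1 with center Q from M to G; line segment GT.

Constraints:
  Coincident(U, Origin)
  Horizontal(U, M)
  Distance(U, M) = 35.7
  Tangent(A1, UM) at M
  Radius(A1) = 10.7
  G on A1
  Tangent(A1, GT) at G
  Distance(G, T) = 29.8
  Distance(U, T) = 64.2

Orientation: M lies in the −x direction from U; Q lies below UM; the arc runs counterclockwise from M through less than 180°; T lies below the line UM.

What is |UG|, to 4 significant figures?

47.03

Checks: ∠(QM, MU) = 90.00° ✓; |QG| = 10.70 ✓; ∠(QG, GT) = 90.00° ✓; |GT| = 29.80 ✓; |UT| = 64.20 ✓.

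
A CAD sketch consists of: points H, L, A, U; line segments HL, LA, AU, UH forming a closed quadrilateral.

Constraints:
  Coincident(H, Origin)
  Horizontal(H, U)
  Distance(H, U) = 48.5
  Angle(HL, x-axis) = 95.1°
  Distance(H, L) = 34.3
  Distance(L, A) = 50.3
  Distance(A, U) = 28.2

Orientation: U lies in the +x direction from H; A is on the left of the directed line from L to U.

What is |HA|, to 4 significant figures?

54.69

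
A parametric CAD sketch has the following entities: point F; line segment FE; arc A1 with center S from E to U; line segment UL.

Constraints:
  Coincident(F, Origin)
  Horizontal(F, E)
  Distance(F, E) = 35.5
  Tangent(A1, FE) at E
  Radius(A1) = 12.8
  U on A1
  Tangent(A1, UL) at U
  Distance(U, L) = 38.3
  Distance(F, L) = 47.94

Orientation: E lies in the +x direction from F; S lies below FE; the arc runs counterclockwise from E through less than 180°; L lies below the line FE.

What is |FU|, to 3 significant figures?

25.0

Checks: |SU| = 12.80 ✓; ∠(SU, UL) = 90.00° ✓; |UL| = 38.30 ✓; |FL| = 47.94 ✓.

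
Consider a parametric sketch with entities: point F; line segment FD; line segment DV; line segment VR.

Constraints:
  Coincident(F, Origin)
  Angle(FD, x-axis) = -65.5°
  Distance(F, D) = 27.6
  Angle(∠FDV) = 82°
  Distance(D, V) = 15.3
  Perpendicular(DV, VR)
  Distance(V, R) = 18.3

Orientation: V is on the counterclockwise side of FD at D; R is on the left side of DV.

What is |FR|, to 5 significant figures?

14.590

F is at the origin; FD runs at -65.5° with length 27.6, so D = 27.6·(cos -65.5°, sin -65.5°) = (11.446, -25.115). ∠FDV = 82.0°, so DV runs at -65.5° + (180° − 82.0°) = 32.500° from the x-axis; with |DV| = 15.3, V = D + 15.3·(cos 32.500°, sin 32.500°) = (24.349, -16.894). DV is perpendicular to VR; with |VR| = 18.3 on the left of DV, R = V + 18.3·(-0.53730, 0.84339) = (14.517, -1.4602). Then |FR| = |R − F| = 14.590.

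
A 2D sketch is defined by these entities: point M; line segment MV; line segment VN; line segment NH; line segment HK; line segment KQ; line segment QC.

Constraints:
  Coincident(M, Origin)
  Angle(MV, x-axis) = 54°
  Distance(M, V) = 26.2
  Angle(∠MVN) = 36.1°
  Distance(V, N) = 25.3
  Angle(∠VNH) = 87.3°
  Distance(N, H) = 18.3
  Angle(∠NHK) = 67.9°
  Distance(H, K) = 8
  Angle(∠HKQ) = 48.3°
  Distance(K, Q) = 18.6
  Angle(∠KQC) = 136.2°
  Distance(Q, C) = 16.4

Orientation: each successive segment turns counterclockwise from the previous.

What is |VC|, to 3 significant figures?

51.3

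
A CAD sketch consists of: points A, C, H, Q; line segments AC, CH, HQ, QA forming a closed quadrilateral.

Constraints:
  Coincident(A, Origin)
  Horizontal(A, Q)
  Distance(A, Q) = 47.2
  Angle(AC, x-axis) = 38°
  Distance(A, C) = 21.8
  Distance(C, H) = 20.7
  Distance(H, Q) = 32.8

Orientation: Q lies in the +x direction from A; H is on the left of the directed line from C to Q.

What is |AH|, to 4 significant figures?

42.36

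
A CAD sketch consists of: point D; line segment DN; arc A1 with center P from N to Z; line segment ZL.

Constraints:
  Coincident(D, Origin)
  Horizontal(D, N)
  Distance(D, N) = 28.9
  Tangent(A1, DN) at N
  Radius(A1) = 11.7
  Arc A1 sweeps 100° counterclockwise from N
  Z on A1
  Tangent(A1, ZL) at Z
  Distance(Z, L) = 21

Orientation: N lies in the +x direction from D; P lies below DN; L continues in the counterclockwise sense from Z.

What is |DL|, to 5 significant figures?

40.327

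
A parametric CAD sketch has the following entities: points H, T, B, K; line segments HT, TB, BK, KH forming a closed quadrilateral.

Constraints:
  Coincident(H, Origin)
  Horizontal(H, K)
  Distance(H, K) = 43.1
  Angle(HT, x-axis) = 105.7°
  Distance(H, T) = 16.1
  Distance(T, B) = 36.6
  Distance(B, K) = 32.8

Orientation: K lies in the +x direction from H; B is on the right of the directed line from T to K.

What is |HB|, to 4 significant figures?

21.48

H is at the origin; H and K share the same y with |HK| = 43.1 and K in +x, so K = (43.1, 0). HT runs at 105.7° with |HT| = 16.1, so T = (-4.357, 15.50). B is determined by |TB| = 36.6 and |BK| = 32.8 together: it lies at the intersection of circle(T, 36.6) and circle(K, 32.8). With |TK| = 49.92, the foot of the radical line on TK is 27.60 from T and the perpendicular offset is √(36.6² − 27.60²) = 24.03. Taking the right-of-TK solution: B = (14.42, -15.92).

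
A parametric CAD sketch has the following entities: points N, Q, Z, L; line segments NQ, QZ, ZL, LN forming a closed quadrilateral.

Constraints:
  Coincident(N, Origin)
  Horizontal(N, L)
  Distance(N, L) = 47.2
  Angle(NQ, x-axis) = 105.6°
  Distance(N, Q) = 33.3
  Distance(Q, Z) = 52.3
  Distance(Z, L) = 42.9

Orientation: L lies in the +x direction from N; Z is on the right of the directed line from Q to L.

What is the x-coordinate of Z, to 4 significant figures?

7.990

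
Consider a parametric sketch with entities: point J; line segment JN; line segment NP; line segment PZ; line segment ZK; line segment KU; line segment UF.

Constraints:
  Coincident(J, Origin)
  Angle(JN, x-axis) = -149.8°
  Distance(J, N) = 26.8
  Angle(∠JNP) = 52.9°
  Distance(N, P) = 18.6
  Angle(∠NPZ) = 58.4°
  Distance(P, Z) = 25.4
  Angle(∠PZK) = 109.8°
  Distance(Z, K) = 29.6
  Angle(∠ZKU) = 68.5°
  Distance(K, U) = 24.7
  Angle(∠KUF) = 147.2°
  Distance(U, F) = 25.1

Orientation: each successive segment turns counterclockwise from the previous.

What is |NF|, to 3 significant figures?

19.9

J is at the origin; JN runs at -149.8° with length 26.8, so N = (-23.2, -13.5). ∠JNP = 52.9° gives NP at -22.7° from the x-axis; with |NP| = 18.6, P = (-6.00, -20.7). ∠NPZ = 58.4° gives PZ at 98.9° from the x-axis; with |PZ| = 25.4, Z = (-9.93, 4.44). ∠PZK = 109.8° gives ZK at 169° from the x-axis; with |ZK| = 29.6, K = (-39.0, 10.0). ∠ZKU = 68.5° gives KU at -79.4° from the x-axis; with |KU| = 24.7, U = (-34.5, -14.2). ∠KUF = 147.2° gives UF at -46.6° from the x-axis; with |UF| = 25.1, F = (-17.2, -32.5). Then |NF| = |F − N| = 19.9.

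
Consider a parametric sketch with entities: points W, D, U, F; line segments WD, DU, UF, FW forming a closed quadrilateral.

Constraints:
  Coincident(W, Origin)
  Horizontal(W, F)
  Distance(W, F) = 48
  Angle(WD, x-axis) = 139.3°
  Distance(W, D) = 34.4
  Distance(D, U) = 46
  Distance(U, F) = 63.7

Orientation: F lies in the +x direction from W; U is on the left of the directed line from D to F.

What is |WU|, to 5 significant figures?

52.021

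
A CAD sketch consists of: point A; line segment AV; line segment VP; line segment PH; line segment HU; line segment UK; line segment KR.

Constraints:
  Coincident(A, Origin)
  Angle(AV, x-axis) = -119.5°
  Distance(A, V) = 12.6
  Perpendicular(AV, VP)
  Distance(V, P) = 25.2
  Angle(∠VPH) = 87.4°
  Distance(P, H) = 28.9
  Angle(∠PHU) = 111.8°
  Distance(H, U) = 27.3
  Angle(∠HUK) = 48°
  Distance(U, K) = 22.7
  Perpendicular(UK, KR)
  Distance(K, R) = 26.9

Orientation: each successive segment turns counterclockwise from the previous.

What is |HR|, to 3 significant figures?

7.96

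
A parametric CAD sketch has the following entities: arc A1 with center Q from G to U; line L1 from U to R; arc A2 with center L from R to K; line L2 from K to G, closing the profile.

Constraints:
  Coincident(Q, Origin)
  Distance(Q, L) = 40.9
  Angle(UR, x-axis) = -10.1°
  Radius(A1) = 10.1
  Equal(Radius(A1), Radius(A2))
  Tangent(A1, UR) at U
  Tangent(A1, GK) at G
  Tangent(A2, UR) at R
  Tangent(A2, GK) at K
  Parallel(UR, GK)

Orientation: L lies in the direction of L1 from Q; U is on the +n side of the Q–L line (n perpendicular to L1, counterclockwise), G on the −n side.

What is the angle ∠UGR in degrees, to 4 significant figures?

63.72°

The slot axis is L1's direction at -10.1°, so u = (cos -10.1°, sin -10.1°) = (0.9845, -0.1754) and n = (−sin -10.1°, cos -10.1°) = (0.1754, 0.9845). Q is at the origin and L lies 40.9 along u from Q, so L = 40.9·u = (40.27, -7.172). Tangency of A1 to both parallel lines with radius 10.1 puts U and G at Q ± 10.1·n: U = (1.771, 9.943), G = (-1.771, -9.943). Equal radii place R and K the same way about L: R = L + 10.1·n = (42.04, 2.771), K = L − 10.1·n = (38.49, -17.12). Then cos ∠UGR = GU·GR / (|GU||GR|), giving 63.72°.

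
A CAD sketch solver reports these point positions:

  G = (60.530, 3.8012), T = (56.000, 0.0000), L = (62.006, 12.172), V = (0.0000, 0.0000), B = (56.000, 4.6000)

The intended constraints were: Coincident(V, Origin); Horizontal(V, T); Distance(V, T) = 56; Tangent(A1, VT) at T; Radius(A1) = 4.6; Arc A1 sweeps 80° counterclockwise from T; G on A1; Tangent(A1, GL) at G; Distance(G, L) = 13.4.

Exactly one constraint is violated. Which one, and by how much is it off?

Distance(G, L) = 13.4 — off by 4.90.

V = (0.00, 0.00) ✓; V.y = 0.00, T.y = 0.00 ✓; |VT| = 56.00 ✓; ∠(BT, TV) = 90.00° ✓; |BT| = 4.600 ✓; bearing(B→G) − bearing(B→T) = 80.00° ✓; |BG| = 4.600 ✓; ∠(BG, GL) = 90.00° ✓; |GL| = 8.500 ✗.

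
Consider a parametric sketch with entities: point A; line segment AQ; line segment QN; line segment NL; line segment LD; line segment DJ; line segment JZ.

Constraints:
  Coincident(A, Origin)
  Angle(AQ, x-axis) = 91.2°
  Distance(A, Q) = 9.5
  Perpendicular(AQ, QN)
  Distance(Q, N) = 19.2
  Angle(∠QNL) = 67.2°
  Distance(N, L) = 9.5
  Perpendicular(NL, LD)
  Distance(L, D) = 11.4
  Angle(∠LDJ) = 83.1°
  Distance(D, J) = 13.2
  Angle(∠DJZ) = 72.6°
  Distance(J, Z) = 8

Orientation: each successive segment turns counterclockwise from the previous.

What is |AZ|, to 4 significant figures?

20.12

∠LDJ = 83.1° gives DJ at 120.9° from the x-axis; with |DJ| = 13.2, J = (-11.90, 16.38). ∠DJZ = 72.6° gives JZ at -131.7° from the x-axis; with |JZ| = 8.0, Z = (-17.22, 10.41). Then |AZ| = |Z − A| = 20.12.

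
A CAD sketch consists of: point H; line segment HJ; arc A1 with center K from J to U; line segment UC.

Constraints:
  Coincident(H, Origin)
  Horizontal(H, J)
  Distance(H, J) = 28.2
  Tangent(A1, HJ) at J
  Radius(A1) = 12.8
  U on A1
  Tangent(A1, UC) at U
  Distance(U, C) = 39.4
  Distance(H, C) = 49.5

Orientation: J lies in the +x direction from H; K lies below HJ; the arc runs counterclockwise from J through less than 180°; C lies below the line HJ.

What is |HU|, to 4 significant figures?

18.72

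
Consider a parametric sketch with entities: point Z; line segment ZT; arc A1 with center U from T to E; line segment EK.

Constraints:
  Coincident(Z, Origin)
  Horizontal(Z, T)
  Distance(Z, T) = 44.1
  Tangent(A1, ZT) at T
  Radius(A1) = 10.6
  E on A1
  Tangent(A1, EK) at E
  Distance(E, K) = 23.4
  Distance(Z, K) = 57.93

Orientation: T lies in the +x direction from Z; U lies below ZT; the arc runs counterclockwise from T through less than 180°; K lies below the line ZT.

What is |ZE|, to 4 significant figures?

37.89

Z is at the origin; ZT is horizontal with |ZT| = 44.1 and T on the +x side, so T = (44.10, 0.000). Tangency of A1 to ZT means the radius UT is perpendicular to ZT, so U = T + (0, -10.6) = (44.10, -10.60). Since UE ⟂ EK (tangency), |UK| = √(10.6² + 23.4²) = 25.69 regardless of where E sits on A1. So K lies on both circle(Z, 57.93) and circle(U, 25.69); the below-ZT intersection is K = (45.17, -36.27). E is the foot of the tangent from K: E = (34.64, -15.37).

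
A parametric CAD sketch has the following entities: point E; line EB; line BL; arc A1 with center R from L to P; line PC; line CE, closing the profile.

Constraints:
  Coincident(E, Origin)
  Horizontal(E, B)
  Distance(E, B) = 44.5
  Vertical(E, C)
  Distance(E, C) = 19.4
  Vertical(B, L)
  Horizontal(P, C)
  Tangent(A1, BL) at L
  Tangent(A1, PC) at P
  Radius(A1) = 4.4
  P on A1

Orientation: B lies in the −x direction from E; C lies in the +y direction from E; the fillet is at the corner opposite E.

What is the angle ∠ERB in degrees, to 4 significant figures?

85.84°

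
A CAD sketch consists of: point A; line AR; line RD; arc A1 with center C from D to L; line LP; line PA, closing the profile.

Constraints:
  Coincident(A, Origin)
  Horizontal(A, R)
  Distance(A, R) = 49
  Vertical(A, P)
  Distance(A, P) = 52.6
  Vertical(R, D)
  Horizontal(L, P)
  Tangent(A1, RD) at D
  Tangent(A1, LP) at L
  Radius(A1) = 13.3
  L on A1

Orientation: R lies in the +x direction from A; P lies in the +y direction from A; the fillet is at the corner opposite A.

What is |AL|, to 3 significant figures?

63.6

A is at the origin; A and R share the same y with |AR| = 49.0 and R on the +x side, so R = (49.0, 0.00). A and P share the same x with |AP| = 52.6 and P on the +y side, so P = (0.00, 52.6). The virtual corner opposite A is at (49.0, 52.6). A1 meets RD tangentially, so CD is at right angles to RD and A1 meets LP tangentially, so CL is at right angles to LP, with radius 13.3, so the center C sits 13.3 in from both sides at C = (35.7, 39.3). That places the tangent points at D = (49.0, 39.3) on RD and L = (35.7, 52.6) on LP. Then |AL| = |L − A| = 63.6.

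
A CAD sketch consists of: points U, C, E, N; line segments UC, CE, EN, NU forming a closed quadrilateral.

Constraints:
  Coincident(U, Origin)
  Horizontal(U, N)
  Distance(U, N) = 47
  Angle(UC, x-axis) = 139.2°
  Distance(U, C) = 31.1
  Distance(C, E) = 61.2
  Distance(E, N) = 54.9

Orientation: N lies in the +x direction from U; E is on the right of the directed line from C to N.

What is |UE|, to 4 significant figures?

34.52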